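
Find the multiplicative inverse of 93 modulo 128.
117

gcd(93, 128) = 1, so the inverse exists.
Extended Euclidean algorithm on (128, 93):
128 = 1 × 93 + 35  ⟹  35 = (1)·128 + (-1)·93
93 = 2 × 35 + 23  ⟹  23 = (-2)·128 + (3)·93
35 = 1 × 23 + 12  ⟹  12 = (3)·128 + (-4)·93
23 = 1 × 12 + 11  ⟹  11 = (-5)·128 + (7)·93
12 = 1 × 11 + 1  ⟹  1 = (8)·128 + (-11)·93
So (-11)·93 ≡ 1 (mod 128), i.e. 93^(-1) ≡ -11 ≡ 117 (mod 128).
Check: 93 × 117 = 10881 ≡ 1 (mod 128)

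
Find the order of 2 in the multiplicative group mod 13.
12

13 is prime, so ord(2) divides φ(13) = 12.
Divisors of 12: 1, 2, 3, 4, 6, 12.
Repeated squaring: 2^1 ≡ 2, 2^2 ≡ 4, 2^4 ≡ 3, 2^8 ≡ 9 (mod 13).
Test 2^d mod 13 for each divisor d in increasing order:
2^1 ≡ 2
2^2 ≡ 4
2^3 = 2^2·2^1 ≡ 8
2^4 ≡ 3
2^6 = 2^4·2^2 ≡ 12
2^12 = 2^8·2^4 ≡ 1  ← first divisor giving 1
The order is 12.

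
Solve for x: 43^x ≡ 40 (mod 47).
29

Baby-step giant-step with step n = ⌈√47⌉ = 7.
Baby steps 43^j mod 47 (j:value) for j=0..6: 0:1, 1:43, 2:16, 3:30, 4:21, 5:10, 6:7.
Giant-step multiplier: 43^(-7) ≡ 43^(46-7) = 43^39 ≡ 5 (mod 47).
Giant steps γ_i = 40·5^i mod 47: γ_0=40, γ_1=12, γ_2=13, γ_3=18, γ_4=43 (in table at j=1).
x = i·n + j = 4·7 + 1 = 29.
Check: 43^29 ≡ 40 (mod 47).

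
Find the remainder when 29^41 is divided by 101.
34

Repeated squaring. Binary of 41 = 101001.
29^1 ≡ 29 (mod 101); 29^2 ≡ 33 (mod 101); 29^4 ≡ 79 (mod 101); 29^8 ≡ 80 (mod 101); 29^16 ≡ 37 (mod 101); 29^32 ≡ 56 (mod 101)
29^41 = 29^1 × 29^8 × 29^32 ≡ 34 (mod 101)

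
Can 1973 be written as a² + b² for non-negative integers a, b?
23² + 38² (a=23, b=38)

Factorization: 1973 = 1973
By Fermat: n is sum of two squares iff every prime p ≡ 3 (mod 4) appears to even power.
All primes ≡ 3 (mod 4) appear to even power.
Search a = 0, 1, 2, … for 1973 - a² a perfect square: first hit at a = 23: 1973 - 529 = 1444 = 38².
1973 = 23² + 38² = 529 + 1444 ✓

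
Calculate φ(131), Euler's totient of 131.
130

131 = 131
φ(n) = n × ∏(1 - 1/p) for each prime p dividing n
φ(131) = 131 × (1 - 1/131) = 130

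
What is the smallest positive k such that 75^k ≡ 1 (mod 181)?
45

181 is prime, so ord(75) divides φ(181) = 180.
Divisors of 180: 1, 2, 3, 4, 5, 6, 9, 10, 12, 15, 18, 20, 30, 36, 45, 60, 90, 180.
Repeated squaring: 75^1 ≡ 75, 75^2 ≡ 14, 75^4 ≡ 15, 75^8 ≡ 44, 75^16 ≡ 126, 75^32 ≡ 129, 75^64 ≡ 170, 75^128 ≡ 121 (mod 181).
Test 75^d mod 181 for each divisor d in increasing order:
75^1 ≡ 75
75^2 ≡ 14
75^3 = 75^2·75^1 ≡ 145
75^4 ≡ 15
75^5 = 75^4·75^1 ≡ 39
75^6 = 75^4·75^2 ≡ 29
75^9 = 75^8·75^1 ≡ 42
75^10 = 75^8·75^2 ≡ 73
75^12 = 75^8·75^4 ≡ 117
75^15 = 75^8·75^4·75^2·75^1 ≡ 132
75^18 = 75^16·75^2 ≡ 135
75^20 = 75^16·75^4 ≡ 80
75^30 = 75^16·75^8·75^4·75^2 ≡ 48
75^36 = 75^32·75^4 ≡ 125
75^45 = 75^32·75^8·75^4·75^1 ≡ 1  ← first divisor giving 1
The order is 45.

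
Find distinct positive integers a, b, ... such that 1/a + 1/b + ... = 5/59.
1/12 + 1/708

Greedy algorithm:
5/59: ceiling(59/5) = 12, use 1/12
1/708: ceiling(708/1) = 708, use 1/708
Result: 5/59 = 1/12 + 1/708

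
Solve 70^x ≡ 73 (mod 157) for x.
49

Baby-step giant-step with step n = ⌈√157⌉ = 13.
Baby steps 70^j mod 157 (j:value) for j=0..12: 0:1, 1:70, 2:33, 3:112, 4:147, 5:85, 6:141, 7:136, 8:100, 9:92, 10:3, 11:53, 12:99.
Giant-step multiplier: 70^(-13) ≡ 70^(156-13) = 70^143 ≡ 50 (mod 157).
Giant steps γ_i = 73·50^i mod 157: γ_0=73, γ_1=39, γ_2=66, γ_3=3 (in table at j=10).
x = i·n + j = 3·13 + 10 = 49.
Check: 70^49 ≡ 73 (mod 157).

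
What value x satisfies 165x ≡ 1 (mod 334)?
83

gcd(165, 334) = 1, so the inverse exists.
Extended Euclidean algorithm on (334, 165):
334 = 2 × 165 + 4  ⟹  4 = (1)·334 + (-2)·165
165 = 41 × 4 + 1  ⟹  1 = (-41)·334 + (83)·165
So (83)·165 ≡ 1 (mod 334), i.e. 165^(-1) ≡ 83 (mod 334).
Check: 165 × 83 = 13695 ≡ 1 (mod 334)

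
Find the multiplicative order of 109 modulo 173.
43

173 is prime, so ord(109) divides φ(173) = 172.
Divisors of 172: 1, 2, 4, 43, 86, 172.
Repeated squaring: 109^1 ≡ 109, 109^2 ≡ 117, 109^4 ≡ 22, 109^8 ≡ 138, 109^16 ≡ 14, 109^32 ≡ 23, 109^64 ≡ 10, 109^128 ≡ 100 (mod 173).
Test 109^d mod 173 for each divisor d in increasing order:
109^1 ≡ 109
109^2 ≡ 117
109^4 ≡ 22
109^43 = 109^32·109^8·109^2·109^1 ≡ 1  ← first divisor giving 1
The order is 43.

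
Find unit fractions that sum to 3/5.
1/2 + 1/10

Greedy algorithm:
3/5: ceiling(5/3) = 2, use 1/2
1/10: ceiling(10/1) = 10, use 1/10
Result: 3/5 = 1/2 + 1/10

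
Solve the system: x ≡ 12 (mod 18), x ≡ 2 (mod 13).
210

Using Chinese Remainder Theorem:
M = 18 × 13 = 234
M1 = 13, M2 = 18
y1 = 13^(-1) mod 18 = 7
y2 = 18^(-1) mod 13 = 8
x = (12×13×7 + 2×18×8) mod 234 = 210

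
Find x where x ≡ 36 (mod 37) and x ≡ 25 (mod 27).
295

Using Chinese Remainder Theorem:
M = 37 × 27 = 999
M1 = 27, M2 = 37
y1 = 27^(-1) mod 37 = 11
y2 = 37^(-1) mod 27 = 19
x = (36×27×11 + 25×37×19) mod 999 = 295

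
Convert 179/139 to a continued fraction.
[1; 3, 2, 9, 2]

Euclidean algorithm steps:
179 = 1 × 139 + 40
139 = 3 × 40 + 19
40 = 2 × 19 + 2
19 = 9 × 2 + 1
2 = 2 × 1 + 0
Continued fraction: [1; 3, 2, 9, 2]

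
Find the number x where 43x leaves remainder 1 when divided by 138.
61

gcd(43, 138) = 1, so the inverse exists.
Extended Euclidean algorithm on (138, 43):
138 = 3 × 43 + 9  ⟹  9 = (1)·138 + (-3)·43
43 = 4 × 9 + 7  ⟹  7 = (-4)·138 + (13)·43
9 = 1 × 7 + 2  ⟹  2 = (5)·138 + (-16)·43
7 = 3 × 2 + 1  ⟹  1 = (-19)·138 + (61)·43
So (61)·43 ≡ 1 (mod 138), i.e. 43^(-1) ≡ 61 (mod 138).
Check: 43 × 61 = 2623 ≡ 1 (mod 138)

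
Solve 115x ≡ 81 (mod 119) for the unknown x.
x ≡ 69 (mod 119)

gcd(115, 119) = 1, which divides 81, so solutions exist.
Find 115^(-1) mod 119 by the extended Euclidean algorithm:
119 = 1 × 115 + 4  ⟹  4 = (1)·119 + (-1)·115
115 = 28 × 4 + 3  ⟹  3 = (-28)·119 + (29)·115
4 = 1 × 3 + 1  ⟹  1 = (29)·119 + (-30)·115
So (-30)·115 ≡ 1 (mod 119), i.e. 115^(-1) ≡ -30 ≡ 89 (mod 119).
x ≡ 89 × 81 = 7209 ≡ 69 (mod 119).
Check: 115 × 69 = 7935 ≡ 81 (mod 119).
Unique solution: x ≡ 69 (mod 119)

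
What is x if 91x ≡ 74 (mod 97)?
x ≡ 20 (mod 97)

gcd(91, 97) = 1, which divides 74, so solutions exist.
Find 91^(-1) mod 97 by the extended Euclidean algorithm:
97 = 1 × 91 + 6  ⟹  6 = (1)·97 + (-1)·91
91 = 15 × 6 + 1  ⟹  1 = (-15)·97 + (16)·91
So (16)·91 ≡ 1 (mod 97), i.e. 91^(-1) ≡ 16 (mod 97).
x ≡ 16 × 74 = 1184 ≡ 20 (mod 97).
Check: 91 × 20 = 1820 ≡ 74 (mod 97).
Unique solution: x ≡ 20 (mod 97)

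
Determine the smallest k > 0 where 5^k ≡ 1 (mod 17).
16

17 is prime, so ord(5) divides φ(17) = 16.
Divisors of 16: 1, 2, 4, 8, 16.
Repeated squaring: 5^1 ≡ 5, 5^2 ≡ 8, 5^4 ≡ 13, 5^8 ≡ 16, 5^16 ≡ 1 (mod 17).
Test 5^d mod 17 for each divisor d in increasing order:
5^1 ≡ 5
5^2 ≡ 8
5^4 ≡ 13
5^8 ≡ 16
5^16 ≡ 1  ← first divisor giving 1
The order is 16.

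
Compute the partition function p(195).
2580840212973

p(n) counts ways to write n as a sum of positive integers (order ignored).
Euler's pentagonal recurrence: p(k) = p(k-1) + p(k-2) - p(k-5) - p(k-7) + p(k-12) + p(k-15) - ... (offsets j(3j∓1)/2, signs ++--, p(0)=1, p(<0)=0).
DP table for k = 0..194: p(0)=1, p(1)=1, p(2)=2, p(3)=3, p(4)=5, p(5)=7, p(6)=11, p(7)=15, p(8)=22, p(9)=30, p(10)=42, p(11)=56, p(12)=77, p(13)=101, p(14)=135, p(15)=176, p(16)=231, p(17)=297, p(18)=385, p(19)=490, p(20)=627, p(21)=792, p(22)=1002, p(23)=1255, p(24)=1575, p(25)=1958, p(26)=2436, p(27)=3010, p(28)=3718, p(29)=4565, p(30)=5604, p(31)=6842, p(32)=8349, p(33)=10143, p(34)=12310, p(35)=14883, p(36)=17977, p(37)=21637, p(38)=26015, p(39)=31185, p(40)=37338, p(41)=44583, p(42)=53174, p(43)=63261, p(44)=75175, p(45)=89134, p(46)=105558, p(47)=124754, p(48)=147273, p(49)=173525, p(50)=204226, p(51)=239943, p(52)=281589, p(53)=329931, p(54)=386155, p(55)=451276, p(56)=526823, p(57)=614154, p(58)=715220, p(59)=831820, p(60)=966467, p(61)=1121505, p(62)=1300156, p(63)=1505499, p(64)=1741630, p(65)=2012558, p(66)=2323520, p(67)=2679689, p(68)=3087735, p(69)=3554345, p(70)=4087968, p(71)=4697205, p(72)=5392783, p(73)=6185689, p(74)=7089500, p(75)=8118264, p(76)=9289091, p(77)=10619863, p(78)=12132164, p(79)=13848650, p(80)=15796476, p(81)=18004327, p(82)=20506255, p(83)=23338469, p(84)=26543660, p(85)=30167357, p(86)=34262962, p(87)=38887673, p(88)=44108109, p(89)=49995925, p(90)=56634173, p(91)=64112359, p(92)=72533807, p(93)=82010177, p(94)=92669720, p(95)=104651419, p(96)=118114304, p(97)=133230930, p(98)=150198136, p(99)=169229875, p(100)=190569292, p(101)=214481126, p(102)=241265379, p(103)=271248950, p(104)=304801365, p(105)=342325709, p(106)=384276336, p(107)=431149389, p(108)=483502844, p(109)=541946240, p(110)=607163746, p(111)=679903203, p(112)=761002156, p(113)=851376628, p(114)=952050665, p(115)=1064144451, p(116)=1188908248, p(117)=1327710076, p(118)=1482074143, p(119)=1653668665, p(120)=1844349560, p(121)=2056148051, p(122)=2291320912, p(123)=2552338241, p(124)=2841940500, p(125)=3163127352, p(126)=3519222692, p(127)=3913864295, p(128)=4351078600, p(129)=4835271870, p(130)=5371315400, p(131)=5964539504, p(132)=6620830889, p(133)=7346629512, p(134)=8149040695, p(135)=9035836076, p(136)=10015581680, p(137)=11097645016, p(138)=12292341831, p(139)=13610949895, p(140)=15065878135, p(141)=16670689208, p(142)=18440293320, p(143)=20390982757, p(144)=22540654445, p(145)=24908858009, p(146)=27517052599, p(147)=30388671978, p(148)=33549419497, p(149)=37027355200, p(150)=40853235313, p(151)=45060624582, p(152)=49686288421, p(153)=54770336324, p(154)=60356673280, p(155)=66493182097, p(156)=73232243759, p(157)=80630964769, p(158)=88751778802, p(159)=97662728555, p(160)=107438159466, p(161)=118159068427, p(162)=129913904637, p(163)=142798995930, p(164)=156919475295, p(165)=172389800255, p(166)=189334822579, p(167)=207890420102, p(168)=228204732751, p(169)=250438925115, p(170)=274768617130, p(171)=301384802048, p(172)=330495499613, p(173)=362326859895, p(174)=397125074750, p(175)=435157697830, p(176)=476715857290, p(177)=522115831195, p(178)=571701605655, p(179)=625846753120, p(180)=684957390936, p(181)=749474411781, p(182)=819876908323, p(183)=896684817527, p(184)=980462880430, p(185)=1071823774337, p(186)=1171432692373, p(187)=1280011042268, p(188)=1398341745571, p(189)=1527273599625, p(190)=1667727404093, p(191)=1820701100652, p(192)=1987276856363, p(193)=2168627105469, p(194)=2366022741845.
Final step: p(195) = p(194) + p(193) - p(190) - p(188) + p(183) + p(180) - p(173) - p(169) + p(160) + p(155) - p(144) - p(138) + p(125) + p(118) - p(103) - p(95) + p(78) + p(69) - p(50) - p(40) + p(19) + p(8)
= 2366022741845 + 2168627105469 - 1667727404093 - 1398341745571 + 896684817527 + 684957390936 - 362326859895 - 250438925115 + 107438159466 + 66493182097 - 22540654445 - 12292341831 + 3163127352 + 1482074143 - 271248950 - 104651419 + 12132164 + 3554345 - 204226 - 37338 + 490 + 22
= 2580840212973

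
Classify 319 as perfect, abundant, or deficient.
deficient

Proper divisors of 319: sum = 1 + 11 + 29 = 41
Since 41 < 319, 319 is deficient.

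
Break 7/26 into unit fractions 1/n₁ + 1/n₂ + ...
1/4 + 1/52

Greedy algorithm:
7/26: ceiling(26/7) = 4, use 1/4
1/52: ceiling(52/1) = 52, use 1/52
Result: 7/26 = 1/4 + 1/52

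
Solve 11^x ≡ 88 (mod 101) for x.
32

Baby-step giant-step with step n = ⌈√101⌉ = 11.
Baby steps 11^j mod 101 (j:value) for j=0..10: 0:1, 1:11, 2:20, 3:18, 4:97, 5:57, 6:21, 7:29, 8:16, 9:75, 10:17.
Giant-step multiplier: 11^(-11) ≡ 11^(100-11) = 11^89 ≡ 74 (mod 101).
Giant steps γ_i = 88·74^i mod 101: γ_0=88, γ_1=48, γ_2=17 (in table at j=10).
x = i·n + j = 2·11 + 10 = 32.
Check: 11^32 ≡ 88 (mod 101).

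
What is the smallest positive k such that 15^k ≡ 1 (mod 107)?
106

107 is prime, so ord(15) divides φ(107) = 106.
Divisors of 106: 1, 2, 53, 106.
Repeated squaring: 15^1 ≡ 15, 15^2 ≡ 11, 15^4 ≡ 14, 15^8 ≡ 89, 15^16 ≡ 3, 15^32 ≡ 9, 15^64 ≡ 81 (mod 107).
Test 15^d mod 107 for each divisor d in increasing order:
15^1 ≡ 15
15^2 ≡ 11
15^53 = 15^32·15^16·15^4·15^1 ≡ 106
15^106 = 15^64·15^32·15^8·15^2 ≡ 1  ← first divisor giving 1
The order is 106.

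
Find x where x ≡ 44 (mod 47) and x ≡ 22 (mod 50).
1172

Using Chinese Remainder Theorem:
M = 47 × 50 = 2350
M1 = 50, M2 = 47
y1 = 50^(-1) mod 47 = 16
y2 = 47^(-1) mod 50 = 33
x = (44×50×16 + 22×47×33) mod 2350 = 1172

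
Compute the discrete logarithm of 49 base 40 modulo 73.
66

Baby-step giant-step with step n = ⌈√73⌉ = 9.
Baby steps 40^j mod 73 (j:value) for j=0..8: 0:1, 1:40, 2:67, 3:52, 4:36, 5:53, 6:3, 7:47, 8:55.
Giant-step multiplier: 40^(-9) ≡ 40^(72-9) = 40^63 ≡ 22 (mod 73).
Giant steps γ_i = 49·22^i mod 73: γ_0=49, γ_1=56, γ_2=64, γ_3=21, γ_4=24, γ_5=17, γ_6=9, γ_7=52 (in table at j=3).
x = i·n + j = 7·9 + 3 = 66.
Check: 40^66 ≡ 49 (mod 73).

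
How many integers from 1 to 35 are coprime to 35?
24

35 = 5 × 7
φ(n) = n × ∏(1 - 1/p) for each prime p dividing n
φ(35) = 35 × (1 - 1/5) × (1 - 1/7) = 24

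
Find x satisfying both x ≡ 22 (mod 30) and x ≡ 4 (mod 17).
412

Using Chinese Remainder Theorem:
M = 30 × 17 = 510
M1 = 17, M2 = 30
y1 = 17^(-1) mod 30 = 23
y2 = 30^(-1) mod 17 = 4
x = (22×17×23 + 4×30×4) mod 510 = 412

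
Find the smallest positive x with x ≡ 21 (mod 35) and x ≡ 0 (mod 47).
1316

Using Chinese Remainder Theorem:
M = 35 × 47 = 1645
M1 = 47, M2 = 35
y1 = 47^(-1) mod 35 = 3
y2 = 35^(-1) mod 47 = 43
x = (21×47×3 + 0×35×43) mod 1645 = 1316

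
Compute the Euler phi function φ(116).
56

116 = 2^2 × 29
φ(n) = n × ∏(1 - 1/p) for each prime p dividing n
φ(116) = 116 × (1 - 1/2) × (1 - 1/29) = 56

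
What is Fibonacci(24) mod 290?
258

Matrix identity: Q^n = [[F_(n+1), F_n], [F_n, F_(n-1)]] with Q = [[1,1],[1,0]].
n = 24 = 11000₂. Square-and-multiply, entries mod 290:
Q^1 = [[1,1],[1,0]]
Q^3 = (Q^1)²·Q = [[3,2],[2,1]]
Q^6 = (Q^3)² = [[13,8],[8,5]]
Q^12 = (Q^6)² = [[233,144],[144,89]]
Q^24 = (Q^12)² = [[205,258],[258,237]]
F_24 mod 290 = Q^24[0][1] = 258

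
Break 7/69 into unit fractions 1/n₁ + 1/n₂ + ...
1/10 + 1/690

Greedy algorithm:
7/69: ceiling(69/7) = 10, use 1/10
1/690: ceiling(690/1) = 690, use 1/690
Result: 7/69 = 1/10 + 1/690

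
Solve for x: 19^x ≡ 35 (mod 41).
29

Baby-step giant-step with step n = ⌈√41⌉ = 7.
Baby steps 19^j mod 41 (j:value) for j=0..6: 0:1, 1:19, 2:33, 3:12, 4:23, 5:27, 6:21.
Giant-step multiplier: 19^(-7) ≡ 19^(40-7) = 19^33 ≡ 26 (mod 41).
Giant steps γ_i = 35·26^i mod 41: γ_0=35, γ_1=8, γ_2=3, γ_3=37, γ_4=19 (in table at j=1).
x = i·n + j = 4·7 + 1 = 29.
Check: 19^29 ≡ 35 (mod 41).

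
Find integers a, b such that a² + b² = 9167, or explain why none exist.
Not possible

Factorization: 9167 = 89 × 103
By Fermat: n is sum of two squares iff every prime p ≡ 3 (mod 4) appears to even power.
Prime(s) ≡ 3 (mod 4) with odd exponent: [(103, 1)]
Therefore 9167 cannot be expressed as a² + b².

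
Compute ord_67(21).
33

67 is prime, so ord(21) divides φ(67) = 66.
Divisors of 66: 1, 2, 3, 6, 11, 22, 33, 66.
Repeated squaring: 21^1 ≡ 21, 21^2 ≡ 39, 21^4 ≡ 47, 21^8 ≡ 65, 21^16 ≡ 4, 21^32 ≡ 16, 21^64 ≡ 55 (mod 67).
Test 21^d mod 67 for each divisor d in increasing order:
21^1 ≡ 21
21^2 ≡ 39
21^3 = 21^2·21^1 ≡ 15
21^6 = 21^4·21^2 ≡ 24
21^11 = 21^8·21^2·21^1 ≡ 37
21^22 = 21^16·21^4·21^2 ≡ 29
21^33 = 21^32·21^1 ≡ 1  ← first divisor giving 1
The order is 33.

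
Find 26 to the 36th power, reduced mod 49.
22

Repeated squaring. Binary of 36 = 100100.
26^1 ≡ 26 (mod 49); 26^2 ≡ 39 (mod 49); 26^4 ≡ 2 (mod 49); 26^8 ≡ 4 (mod 49); 26^16 ≡ 16 (mod 49); 26^32 ≡ 11 (mod 49)
26^36 = 26^4 × 26^32 ≡ 22 (mod 49)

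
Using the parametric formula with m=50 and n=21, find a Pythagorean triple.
(2059, 2100, 2941)

Euclid's formula: a = m² - n², b = 2mn, c = m² + n²
m = 50, n = 21
a = 50² - 21² = 2500 - 441 = 2059
b = 2 × 50 × 21 = 2100
c = 50² + 21² = 2500 + 441 = 2941
Verification: 2059² + 2100² = 4239481 + 4410000 = 8649481 = 2941² ✓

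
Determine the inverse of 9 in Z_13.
3

gcd(9, 13) = 1, so the inverse exists.
Extended Euclidean algorithm on (13, 9):
13 = 1 × 9 + 4  ⟹  4 = (1)·13 + (-1)·9
9 = 2 × 4 + 1  ⟹  1 = (-2)·13 + (3)·9
So (3)·9 ≡ 1 (mod 13), i.e. 9^(-1) ≡ 3 (mod 13).
Check: 9 × 3 = 27 ≡ 1 (mod 13)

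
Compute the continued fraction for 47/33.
[1; 2, 2, 1, 4]

Euclidean algorithm steps:
47 = 1 × 33 + 14
33 = 2 × 14 + 5
14 = 2 × 5 + 4
5 = 1 × 4 + 1
4 = 4 × 1 + 0
Continued fraction: [1; 2, 2, 1, 4]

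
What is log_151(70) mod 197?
104

Baby-step giant-step with step n = ⌈√197⌉ = 15.
Baby steps 151^j mod 197 (j:value) for j=0..14: 0:1, 1:151, 2:146, 3:179, 4:40, 5:130, 6:127, 7:68, 8:24, 9:78, 10:155, 11:159, 12:172, 13:165, 14:93.
Giant-step multiplier: 151^(-15) ≡ 151^(196-15) = 151^181 ≡ 95 (mod 197).
Giant steps γ_i = 70·95^i mod 197: γ_0=70, γ_1=149, γ_2=168, γ_3=3, γ_4=88, γ_5=86, γ_6=93 (in table at j=14).
x = i·n + j = 6·15 + 14 = 104.
Check: 151^104 ≡ 70 (mod 197).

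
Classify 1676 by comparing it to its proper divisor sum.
deficient

Proper divisors of 1676: sum = 1 + 2 + 4 + 419 + 838 = 1264
Since 1264 < 1676, 1676 is deficient.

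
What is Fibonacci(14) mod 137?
103

Matrix identity: Q^n = [[F_(n+1), F_n], [F_n, F_(n-1)]] with Q = [[1,1],[1,0]].
n = 14 = 1110₂. Square-and-multiply, entries mod 137:
Q^1 = [[1,1],[1,0]]
Q^3 = (Q^1)²·Q = [[3,2],[2,1]]
Q^7 = (Q^3)²·Q = [[21,13],[13,8]]
Q^14 = (Q^7)² = [[62,103],[103,96]]
F_14 mod 137 = Q^14[0][1] = 103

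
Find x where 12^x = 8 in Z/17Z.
2

Baby-step giant-step with step n = ⌈√17⌉ = 5.
Baby steps 12^j mod 17 (j:value) for j=0..4: 0:1, 1:12, 2:8, 3:11, 4:13.
h = 8 is already in the table at j=2, so x = 2.
Check: 12^2 ≡ 8 (mod 17).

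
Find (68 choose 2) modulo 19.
17

Using Lucas' theorem:
Write n=68 and k=2 in base 19:
n in base 19: [3, 11]
k in base 19: [0, 2]
C(68,2) mod 19 = ∏ C(n_i, k_i) mod 19
Digit binomials (mod 19): C(3,0) = 1; C(11,2) = 55 ≡ 17
Product: 1 × 17 = 17 ≡ 17 (mod 19)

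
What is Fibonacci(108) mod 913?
527

Matrix identity: Q^n = [[F_(n+1), F_n], [F_n, F_(n-1)]] with Q = [[1,1],[1,0]].
n = 108 = 1101100₂. Square-and-multiply, entries mod 913:
Q^1 = [[1,1],[1,0]]
Q^3 = (Q^1)²·Q = [[3,2],[2,1]]
Q^6 = (Q^3)² = [[13,8],[8,5]]
Q^13 = (Q^6)²·Q = [[377,233],[233,144]]
Q^27 = (Q^13)²·Q = [[87,123],[123,877]]
Q^54 = (Q^27)² = [[786,795],[795,904]]
Q^108 = (Q^54)² = [[837,527],[527,310]]
F_108 mod 913 = Q^108[0][1] = 527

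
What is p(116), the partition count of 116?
1188908248

p(n) counts ways to write n as a sum of positive integers (order ignored).
Euler's pentagonal recurrence: p(k) = p(k-1) + p(k-2) - p(k-5) - p(k-7) + p(k-12) + p(k-15) - ... (offsets j(3j∓1)/2, signs ++--, p(0)=1, p(<0)=0).
DP table for k = 0..115: p(0)=1, p(1)=1, p(2)=2, p(3)=3, p(4)=5, p(5)=7, p(6)=11, p(7)=15, p(8)=22, p(9)=30, p(10)=42, p(11)=56, p(12)=77, p(13)=101, p(14)=135, p(15)=176, p(16)=231, p(17)=297, p(18)=385, p(19)=490, p(20)=627, p(21)=792, p(22)=1002, p(23)=1255, p(24)=1575, p(25)=1958, p(26)=2436, p(27)=3010, p(28)=3718, p(29)=4565, p(30)=5604, p(31)=6842, p(32)=8349, p(33)=10143, p(34)=12310, p(35)=14883, p(36)=17977, p(37)=21637, p(38)=26015, p(39)=31185, p(40)=37338, p(41)=44583, p(42)=53174, p(43)=63261, p(44)=75175, p(45)=89134, p(46)=105558, p(47)=124754, p(48)=147273, p(49)=173525, p(50)=204226, p(51)=239943, p(52)=281589, p(53)=329931, p(54)=386155, p(55)=451276, p(56)=526823, p(57)=614154, p(58)=715220, p(59)=831820, p(60)=966467, p(61)=1121505, p(62)=1300156, p(63)=1505499, p(64)=1741630, p(65)=2012558, p(66)=2323520, p(67)=2679689, p(68)=3087735, p(69)=3554345, p(70)=4087968, p(71)=4697205, p(72)=5392783, p(73)=6185689, p(74)=7089500, p(75)=8118264, p(76)=9289091, p(77)=10619863, p(78)=12132164, p(79)=13848650, p(80)=15796476, p(81)=18004327, p(82)=20506255, p(83)=23338469, p(84)=26543660, p(85)=30167357, p(86)=34262962, p(87)=38887673, p(88)=44108109, p(89)=49995925, p(90)=56634173, p(91)=64112359, p(92)=72533807, p(93)=82010177, p(94)=92669720, p(95)=104651419, p(96)=118114304, p(97)=133230930, p(98)=150198136, p(99)=169229875, p(100)=190569292, p(101)=214481126, p(102)=241265379, p(103)=271248950, p(104)=304801365, p(105)=342325709, p(106)=384276336, p(107)=431149389, p(108)=483502844, p(109)=541946240, p(110)=607163746, p(111)=679903203, p(112)=761002156, p(113)=851376628, p(114)=952050665, p(115)=1064144451.
Final step: p(116) = p(115) + p(114) - p(111) - p(109) + p(104) + p(101) - p(94) - p(90) + p(81) + p(76) - p(65) - p(59) + p(46) + p(39) - p(24) - p(16)
= 1064144451 + 952050665 - 679903203 - 541946240 + 304801365 + 214481126 - 92669720 - 56634173 + 18004327 + 9289091 - 2012558 - 831820 + 105558 + 31185 - 1575 - 231
= 1188908248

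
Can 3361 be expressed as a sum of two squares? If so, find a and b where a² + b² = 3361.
15² + 56² (a=15, b=56)

Factorization: 3361 = 3361
By Fermat: n is sum of two squares iff every prime p ≡ 3 (mod 4) appears to even power.
All primes ≡ 3 (mod 4) appear to even power.
Search a = 0, 1, 2, … for 3361 - a² a perfect square: first hit at a = 15: 3361 - 225 = 3136 = 56².
3361 = 15² + 56² = 225 + 3136 ✓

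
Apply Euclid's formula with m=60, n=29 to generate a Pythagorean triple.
(2759, 3480, 4441)

Euclid's formula: a = m² - n², b = 2mn, c = m² + n²
m = 60, n = 29
a = 60² - 29² = 3600 - 841 = 2759
b = 2 × 60 × 29 = 3480
c = 60² + 29² = 3600 + 841 = 4441
Verification: 2759² + 3480² = 7612081 + 12110400 = 19722481 = 4441² ✓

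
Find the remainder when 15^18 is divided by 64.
33

Repeated squaring. Binary of 18 = 10010.
15^1 ≡ 15 (mod 64); 15^2 ≡ 33 (mod 64); 15^4 ≡ 1 (mod 64); 15^8 ≡ 1 (mod 64); 15^16 ≡ 1 (mod 64)
15^18 = 15^2 × 15^16 ≡ 33 (mod 64)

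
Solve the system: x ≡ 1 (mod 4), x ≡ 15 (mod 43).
101

Using Chinese Remainder Theorem:
M = 4 × 43 = 172
M1 = 43, M2 = 4
y1 = 43^(-1) mod 4 = 3
y2 = 4^(-1) mod 43 = 11
x = (1×43×3 + 15×4×11) mod 172 = 101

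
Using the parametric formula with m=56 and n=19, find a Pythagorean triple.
(2775, 2128, 3497)

Euclid's formula: a = m² - n², b = 2mn, c = m² + n²
m = 56, n = 19
a = 56² - 19² = 3136 - 361 = 2775
b = 2 × 56 × 19 = 2128
c = 56² + 19² = 3136 + 361 = 3497
Verification: 2775² + 2128² = 7700625 + 4528384 = 12229009 = 3497² ✓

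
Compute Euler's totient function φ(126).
36

126 = 2 × 3^2 × 7
φ(n) = n × ∏(1 - 1/p) for each prime p dividing n
φ(126) = 126 × (1 - 1/2) × (1 - 1/3) × (1 - 1/7) = 36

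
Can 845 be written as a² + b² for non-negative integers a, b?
2² + 29² (a=2, b=29)

Factorization: 845 = 5 × 13^2
By Fermat: n is sum of two squares iff every prime p ≡ 3 (mod 4) appears to even power.
All primes ≡ 3 (mod 4) appear to even power.
Search a = 0, 1, 2, … for 845 - a² a perfect square: first hit at a = 2: 845 - 4 = 841 = 29².
845 = 2² + 29² = 4 + 841 ✓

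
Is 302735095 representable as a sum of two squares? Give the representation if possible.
Not possible

Factorization: 302735095 = 5 × 13 × 167^3
By Fermat: n is sum of two squares iff every prime p ≡ 3 (mod 4) appears to even power.
Prime(s) ≡ 3 (mod 4) with odd exponent: [(167, 3)]
Therefore 302735095 cannot be expressed as a² + b².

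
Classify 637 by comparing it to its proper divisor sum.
deficient

Proper divisors of 637: sum = 1 + 7 + 13 + 49 + 91 = 161
Since 161 < 637, 637 is deficient.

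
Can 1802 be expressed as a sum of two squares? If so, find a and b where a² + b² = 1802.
11² + 41² (a=11, b=41)

Factorization: 1802 = 2 × 17 × 53
By Fermat: n is sum of two squares iff every prime p ≡ 3 (mod 4) appears to even power.
All primes ≡ 3 (mod 4) appear to even power.
Search a = 0, 1, 2, … for 1802 - a² a perfect square: first hit at a = 11: 1802 - 121 = 1681 = 41².
1802 = 11² + 41² = 121 + 1681 ✓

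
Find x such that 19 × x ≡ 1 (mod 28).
3

gcd(19, 28) = 1, so the inverse exists.
Extended Euclidean algorithm on (28, 19):
28 = 1 × 19 + 9  ⟹  9 = (1)·28 + (-1)·19
19 = 2 × 9 + 1  ⟹  1 = (-2)·28 + (3)·19
So (3)·19 ≡ 1 (mod 28), i.e. 19^(-1) ≡ 3 (mod 28).
Check: 19 × 3 = 57 ≡ 1 (mod 28)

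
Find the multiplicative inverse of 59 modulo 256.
243

gcd(59, 256) = 1, so the inverse exists.
Extended Euclidean algorithm on (256, 59):
256 = 4 × 59 + 20  ⟹  20 = (1)·256 + (-4)·59
59 = 2 × 20 + 19  ⟹  19 = (-2)·256 + (9)·59
20 = 1 × 19 + 1  ⟹  1 = (3)·256 + (-13)·59
So (-13)·59 ≡ 1 (mod 256), i.e. 59^(-1) ≡ -13 ≡ 243 (mod 256).
Check: 59 × 243 = 14337 ≡ 1 (mod 256)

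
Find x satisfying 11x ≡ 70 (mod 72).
x ≡ 26 (mod 72)

gcd(11, 72) = 1, which divides 70, so solutions exist.
Find 11^(-1) mod 72 by the extended Euclidean algorithm:
72 = 6 × 11 + 6  ⟹  6 = (1)·72 + (-6)·11
11 = 1 × 6 + 5  ⟹  5 = (-1)·72 + (7)·11
6 = 1 × 5 + 1  ⟹  1 = (2)·72 + (-13)·11
So (-13)·11 ≡ 1 (mod 72), i.e. 11^(-1) ≡ -13 ≡ 59 (mod 72).
x ≡ 59 × 70 = 4130 ≡ 26 (mod 72).
Check: 11 × 26 = 286 ≡ 70 (mod 72).
Unique solution: x ≡ 26 (mod 72)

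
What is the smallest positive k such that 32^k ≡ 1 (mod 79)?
39

79 is prime, so ord(32) divides φ(79) = 78.
Divisors of 78: 1, 2, 3, 6, 13, 26, 39, 78.
Repeated squaring: 32^1 ≡ 32, 32^2 ≡ 76, 32^4 ≡ 9, 32^8 ≡ 2, 32^16 ≡ 4, 32^32 ≡ 16, 32^64 ≡ 19 (mod 79).
Test 32^d mod 79 for each divisor d in increasing order:
32^1 ≡ 32
32^2 ≡ 76
32^3 = 32^2·32^1 ≡ 62
32^6 = 32^4·32^2 ≡ 52
32^13 = 32^8·32^4·32^1 ≡ 23
32^26 = 32^16·32^8·32^2 ≡ 55
32^39 = 32^32·32^4·32^2·32^1 ≡ 1  ← first divisor giving 1
The order is 39.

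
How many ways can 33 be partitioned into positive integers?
10143

p(n) counts ways to write n as a sum of positive integers (order ignored).
Euler's pentagonal recurrence: p(k) = p(k-1) + p(k-2) - p(k-5) - p(k-7) + p(k-12) + p(k-15) - ... (offsets j(3j∓1)/2, signs ++--, p(0)=1, p(<0)=0).
DP table for k = 0..32: p(0)=1, p(1)=1, p(2)=2, p(3)=3, p(4)=5, p(5)=7, p(6)=11, p(7)=15, p(8)=22, p(9)=30, p(10)=42, p(11)=56, p(12)=77, p(13)=101, p(14)=135, p(15)=176, p(16)=231, p(17)=297, p(18)=385, p(19)=490, p(20)=627, p(21)=792, p(22)=1002, p(23)=1255, p(24)=1575, p(25)=1958, p(26)=2436, p(27)=3010, p(28)=3718, p(29)=4565, p(30)=5604, p(31)=6842, p(32)=8349.
Final step: p(33) = p(32) + p(31) - p(28) - p(26) + p(21) + p(18) - p(11) - p(7)
= 8349 + 6842 - 3718 - 2436 + 792 + 385 - 56 - 15
= 10143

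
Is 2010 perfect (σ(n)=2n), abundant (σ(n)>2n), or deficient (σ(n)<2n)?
abundant

Proper divisors of 2010: sum = 1 + 2 + 3 + 5 + 6 + 10 + 15 + 30 + 67 + 134 + 201 + 335 + 402 + 670 + 1005 = 2886
Since 2886 > 2010, 2010 is abundant.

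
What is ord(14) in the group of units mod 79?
26

79 is prime, so ord(14) divides φ(79) = 78.
Divisors of 78: 1, 2, 3, 6, 13, 26, 39, 78.
Repeated squaring: 14^1 ≡ 14, 14^2 ≡ 38, 14^4 ≡ 22, 14^8 ≡ 10, 14^16 ≡ 21, 14^32 ≡ 46, 14^64 ≡ 62 (mod 79).
Test 14^d mod 79 for each divisor d in increasing order:
14^1 ≡ 14
14^2 ≡ 38
14^3 = 14^2·14^1 ≡ 58
14^6 = 14^4·14^2 ≡ 46
14^13 = 14^8·14^4·14^1 ≡ 78
14^26 = 14^16·14^8·14^2 ≡ 1  ← first divisor giving 1
The order is 26.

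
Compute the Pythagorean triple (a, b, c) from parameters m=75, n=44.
(3689, 6600, 7561)

Euclid's formula: a = m² - n², b = 2mn, c = m² + n²
m = 75, n = 44
a = 75² - 44² = 5625 - 1936 = 3689
b = 2 × 75 × 44 = 6600
c = 75² + 44² = 5625 + 1936 = 7561
Verification: 3689² + 6600² = 13608721 + 43560000 = 57168721 = 7561² ✓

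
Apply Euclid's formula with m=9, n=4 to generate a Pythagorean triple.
(65, 72, 97)

Euclid's formula: a = m² - n², b = 2mn, c = m² + n²
m = 9, n = 4
a = 9² - 4² = 81 - 16 = 65
b = 2 × 9 × 4 = 72
c = 9² + 4² = 81 + 16 = 97
Verification: 65² + 72² = 4225 + 5184 = 9409 = 97² ✓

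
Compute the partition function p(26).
2436

p(n) counts ways to write n as a sum of positive integers (order ignored).
Euler's pentagonal recurrence: p(k) = p(k-1) + p(k-2) - p(k-5) - p(k-7) + p(k-12) + p(k-15) - ... (offsets j(3j∓1)/2, signs ++--, p(0)=1, p(<0)=0).
DP table for k = 0..25: p(0)=1, p(1)=1, p(2)=2, p(3)=3, p(4)=5, p(5)=7, p(6)=11, p(7)=15, p(8)=22, p(9)=30, p(10)=42, p(11)=56, p(12)=77, p(13)=101, p(14)=135, p(15)=176, p(16)=231, p(17)=297, p(18)=385, p(19)=490, p(20)=627, p(21)=792, p(22)=1002, p(23)=1255, p(24)=1575, p(25)=1958.
Final step: p(26) = p(25) + p(24) - p(21) - p(19) + p(14) + p(11) - p(4) - p(0)
= 1958 + 1575 - 792 - 490 + 135 + 56 - 5 - 1
= 2436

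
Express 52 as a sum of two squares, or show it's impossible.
4² + 6² (a=4, b=6)

Factorization: 52 = 2^2 × 13
By Fermat: n is sum of two squares iff every prime p ≡ 3 (mod 4) appears to even power.
All primes ≡ 3 (mod 4) appear to even power.
Search a = 0, 1, 2, … for 52 - a² a perfect square: first hit at a = 4: 52 - 16 = 36 = 6².
52 = 4² + 6² = 16 + 36 ✓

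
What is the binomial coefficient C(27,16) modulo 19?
0

Using Lucas' theorem:
Write n=27 and k=16 in base 19:
n in base 19: [1, 8]
k in base 19: [0, 16]
C(27,16) mod 19 = ∏ C(n_i, k_i) mod 19
Digit binomials (mod 19): C(1,0) = 1; C(8,16) = 0 (k_i > n_i)
Product: 1 × 0 = 0 ≡ 0 (mod 19)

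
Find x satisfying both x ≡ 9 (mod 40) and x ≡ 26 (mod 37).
729

Using Chinese Remainder Theorem:
M = 40 × 37 = 1480
M1 = 37, M2 = 40
y1 = 37^(-1) mod 40 = 13
y2 = 40^(-1) mod 37 = 25
x = (9×37×13 + 26×40×25) mod 1480 = 729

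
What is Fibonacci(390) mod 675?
170

Matrix identity: Q^n = [[F_(n+1), F_n], [F_n, F_(n-1)]] with Q = [[1,1],[1,0]].
n = 390 = 110000110₂. Square-and-multiply, entries mod 675:
Q^1 = [[1,1],[1,0]]
Q^3 = (Q^1)²·Q = [[3,2],[2,1]]
Q^6 = (Q^3)² = [[13,8],[8,5]]
Q^12 = (Q^6)² = [[233,144],[144,89]]
Q^24 = (Q^12)² = [[100,468],[468,307]]
Q^48 = (Q^24)² = [[199,126],[126,73]]
Q^97 = (Q^48)²·Q = [[649,127],[127,522]]
Q^195 = (Q^97)²·Q = [[147,605],[605,217]]
Q^390 = (Q^195)² = [[184,170],[170,14]]
F_390 mod 675 = Q^390[0][1] = 170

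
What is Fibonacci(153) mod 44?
2

Matrix identity: Q^n = [[F_(n+1), F_n], [F_n, F_(n-1)]] with Q = [[1,1],[1,0]].
n = 153 = 10011001₂. Square-and-multiply, entries mod 44:
Q^1 = [[1,1],[1,0]]
Q^2 = (Q^1)² = [[2,1],[1,1]]
Q^4 = (Q^2)² = [[5,3],[3,2]]
Q^9 = (Q^4)²·Q = [[11,34],[34,21]]
Q^19 = (Q^9)²·Q = [[33,1],[1,32]]
Q^38 = (Q^19)² = [[34,21],[21,13]]
Q^76 = (Q^38)² = [[13,19],[19,38]]
Q^153 = (Q^76)²·Q = [[3,2],[2,1]]
F_153 mod 44 = Q^153[0][1] = 2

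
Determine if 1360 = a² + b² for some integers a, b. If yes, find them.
8² + 36² (a=8, b=36)

Factorization: 1360 = 2^4 × 5 × 17
By Fermat: n is sum of two squares iff every prime p ≡ 3 (mod 4) appears to even power.
All primes ≡ 3 (mod 4) appear to even power.
Search a = 0, 1, 2, … for 1360 - a² a perfect square: first hit at a = 8: 1360 - 64 = 1296 = 36².
1360 = 8² + 36² = 64 + 1296 ✓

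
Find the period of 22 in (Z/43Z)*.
14

43 is prime, so ord(22) divides φ(43) = 42.
Divisors of 42: 1, 2, 3, 6, 7, 14, 21, 42.
Repeated squaring: 22^1 ≡ 22, 22^2 ≡ 11, 22^4 ≡ 35, 22^8 ≡ 21, 22^16 ≡ 11, 22^32 ≡ 35 (mod 43).
Test 22^d mod 43 for each divisor d in increasing order:
22^1 ≡ 22
22^2 ≡ 11
22^3 = 22^2·22^1 ≡ 27
22^6 = 22^4·22^2 ≡ 41
22^7 = 22^4·22^2·22^1 ≡ 42
22^14 = 22^8·22^4·22^2 ≡ 1  ← first divisor giving 1
The order is 14.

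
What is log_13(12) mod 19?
3

Baby-step giant-step with step n = ⌈√19⌉ = 5.
Baby steps 13^j mod 19 (j:value) for j=0..4: 0:1, 1:13, 2:17, 3:12, 4:4.
h = 12 is already in the table at j=3, so x = 3.
Check: 13^3 ≡ 12 (mod 19).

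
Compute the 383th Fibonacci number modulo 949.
424

Matrix identity: Q^n = [[F_(n+1), F_n], [F_n, F_(n-1)]] with Q = [[1,1],[1,0]].
n = 383 = 101111111₂. Square-and-multiply, entries mod 949:
Q^1 = [[1,1],[1,0]]
Q^2 = (Q^1)² = [[2,1],[1,1]]
Q^5 = (Q^2)²·Q = [[8,5],[5,3]]
Q^11 = (Q^5)²·Q = [[144,89],[89,55]]
Q^23 = (Q^11)²·Q = [[816,187],[187,629]]
Q^47 = (Q^23)²·Q = [[213,463],[463,699]]
Q^95 = (Q^47)²·Q = [[612,661],[661,900]]
Q^191 = (Q^95)²·Q = [[205,70],[70,135]]
Q^383 = (Q^191)²·Q = [[499,424],[424,75]]
F_383 mod 949 = Q^383[0][1] = 424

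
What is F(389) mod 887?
64

Matrix identity: Q^n = [[F_(n+1), F_n], [F_n, F_(n-1)]] with Q = [[1,1],[1,0]].
n = 389 = 110000101₂. Square-and-multiply, entries mod 887:
Q^1 = [[1,1],[1,0]]
Q^3 = (Q^1)²·Q = [[3,2],[2,1]]
Q^6 = (Q^3)² = [[13,8],[8,5]]
Q^12 = (Q^6)² = [[233,144],[144,89]]
Q^24 = (Q^12)² = [[517,244],[244,273]]
Q^48 = (Q^24)² = [[409,281],[281,128]]
Q^97 = (Q^48)²·Q = [[650,543],[543,107]]
Q^194 = (Q^97)² = [[653,370],[370,283]]
Q^389 = (Q^194)²·Q = [[454,64],[64,390]]
F_389 mod 887 = Q^389[0][1] = 64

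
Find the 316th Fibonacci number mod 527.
336

Matrix identity: Q^n = [[F_(n+1), F_n], [F_n, F_(n-1)]] with Q = [[1,1],[1,0]].
n = 316 = 100111100₂. Square-and-multiply, entries mod 527:
Q^1 = [[1,1],[1,0]]
Q^2 = (Q^1)² = [[2,1],[1,1]]
Q^4 = (Q^2)² = [[5,3],[3,2]]
Q^9 = (Q^4)²·Q = [[55,34],[34,21]]
Q^19 = (Q^9)²·Q = [[441,492],[492,476]]
Q^39 = (Q^19)²·Q = [[241,189],[189,52]]
Q^79 = (Q^39)²·Q = [[38,523],[523,42]]
Q^158 = (Q^79)² = [[406,207],[207,199]]
Q^316 = (Q^158)² = [[47,336],[336,238]]
F_316 mod 527 = Q^316[0][1] = 336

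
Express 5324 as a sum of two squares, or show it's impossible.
Not possible

Factorization: 5324 = 2^2 × 11^3
By Fermat: n is sum of two squares iff every prime p ≡ 3 (mod 4) appears to even power.
Prime(s) ≡ 3 (mod 4) with odd exponent: [(11, 3)]
Therefore 5324 cannot be expressed as a² + b².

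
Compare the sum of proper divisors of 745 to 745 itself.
deficient

Proper divisors of 745: sum = 1 + 5 + 149 = 155
Since 155 < 745, 745 is deficient.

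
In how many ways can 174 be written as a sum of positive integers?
397125074750

p(n) counts ways to write n as a sum of positive integers (order ignored).
Euler's pentagonal recurrence: p(k) = p(k-1) + p(k-2) - p(k-5) - p(k-7) + p(k-12) + p(k-15) - ... (offsets j(3j∓1)/2, signs ++--, p(0)=1, p(<0)=0).
DP table for k = 0..173: p(0)=1, p(1)=1, p(2)=2, p(3)=3, p(4)=5, p(5)=7, p(6)=11, p(7)=15, p(8)=22, p(9)=30, p(10)=42, p(11)=56, p(12)=77, p(13)=101, p(14)=135, p(15)=176, p(16)=231, p(17)=297, p(18)=385, p(19)=490, p(20)=627, p(21)=792, p(22)=1002, p(23)=1255, p(24)=1575, p(25)=1958, p(26)=2436, p(27)=3010, p(28)=3718, p(29)=4565, p(30)=5604, p(31)=6842, p(32)=8349, p(33)=10143, p(34)=12310, p(35)=14883, p(36)=17977, p(37)=21637, p(38)=26015, p(39)=31185, p(40)=37338, p(41)=44583, p(42)=53174, p(43)=63261, p(44)=75175, p(45)=89134, p(46)=105558, p(47)=124754, p(48)=147273, p(49)=173525, p(50)=204226, p(51)=239943, p(52)=281589, p(53)=329931, p(54)=386155, p(55)=451276, p(56)=526823, p(57)=614154, p(58)=715220, p(59)=831820, p(60)=966467, p(61)=1121505, p(62)=1300156, p(63)=1505499, p(64)=1741630, p(65)=2012558, p(66)=2323520, p(67)=2679689, p(68)=3087735, p(69)=3554345, p(70)=4087968, p(71)=4697205, p(72)=5392783, p(73)=6185689, p(74)=7089500, p(75)=8118264, p(76)=9289091, p(77)=10619863, p(78)=12132164, p(79)=13848650, p(80)=15796476, p(81)=18004327, p(82)=20506255, p(83)=23338469, p(84)=26543660, p(85)=30167357, p(86)=34262962, p(87)=38887673, p(88)=44108109, p(89)=49995925, p(90)=56634173, p(91)=64112359, p(92)=72533807, p(93)=82010177, p(94)=92669720, p(95)=104651419, p(96)=118114304, p(97)=133230930, p(98)=150198136, p(99)=169229875, p(100)=190569292, p(101)=214481126, p(102)=241265379, p(103)=271248950, p(104)=304801365, p(105)=342325709, p(106)=384276336, p(107)=431149389, p(108)=483502844, p(109)=541946240, p(110)=607163746, p(111)=679903203, p(112)=761002156, p(113)=851376628, p(114)=952050665, p(115)=1064144451, p(116)=1188908248, p(117)=1327710076, p(118)=1482074143, p(119)=1653668665, p(120)=1844349560, p(121)=2056148051, p(122)=2291320912, p(123)=2552338241, p(124)=2841940500, p(125)=3163127352, p(126)=3519222692, p(127)=3913864295, p(128)=4351078600, p(129)=4835271870, p(130)=5371315400, p(131)=5964539504, p(132)=6620830889, p(133)=7346629512, p(134)=8149040695, p(135)=9035836076, p(136)=10015581680, p(137)=11097645016, p(138)=12292341831, p(139)=13610949895, p(140)=15065878135, p(141)=16670689208, p(142)=18440293320, p(143)=20390982757, p(144)=22540654445, p(145)=24908858009, p(146)=27517052599, p(147)=30388671978, p(148)=33549419497, p(149)=37027355200, p(150)=40853235313, p(151)=45060624582, p(152)=49686288421, p(153)=54770336324, p(154)=60356673280, p(155)=66493182097, p(156)=73232243759, p(157)=80630964769, p(158)=88751778802, p(159)=97662728555, p(160)=107438159466, p(161)=118159068427, p(162)=129913904637, p(163)=142798995930, p(164)=156919475295, p(165)=172389800255, p(166)=189334822579, p(167)=207890420102, p(168)=228204732751, p(169)=250438925115, p(170)=274768617130, p(171)=301384802048, p(172)=330495499613, p(173)=362326859895.
Final step: p(174) = p(173) + p(172) - p(169) - p(167) + p(162) + p(159) - p(152) - p(148) + p(139) + p(134) - p(123) - p(117) + p(104) + p(97) - p(82) - p(74) + p(57) + p(48) - p(29) - p(19)
= 362326859895 + 330495499613 - 250438925115 - 207890420102 + 129913904637 + 97662728555 - 49686288421 - 33549419497 + 13610949895 + 8149040695 - 2552338241 - 1327710076 + 304801365 + 133230930 - 20506255 - 7089500 + 614154 + 147273 - 4565 - 490
= 397125074750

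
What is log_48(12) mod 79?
51

Baby-step giant-step with step n = ⌈√79⌉ = 9.
Baby steps 48^j mod 79 (j:value) for j=0..8: 0:1, 1:48, 2:13, 3:71, 4:11, 5:54, 6:64, 7:70, 8:42.
Giant-step multiplier: 48^(-9) ≡ 48^(78-9) = 48^69 ≡ 27 (mod 79).
Giant steps γ_i = 12·27^i mod 79: γ_0=12, γ_1=8, γ_2=58, γ_3=65, γ_4=17, γ_5=64 (in table at j=6).
x = i·n + j = 5·9 + 6 = 51.
Check: 48^51 ≡ 12 (mod 79).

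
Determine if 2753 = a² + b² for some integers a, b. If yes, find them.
7² + 52² (a=7, b=52)

Factorization: 2753 = 2753
By Fermat: n is sum of two squares iff every prime p ≡ 3 (mod 4) appears to even power.
All primes ≡ 3 (mod 4) appear to even power.
Search a = 0, 1, 2, … for 2753 - a² a perfect square: first hit at a = 7: 2753 - 49 = 2704 = 52².
2753 = 7² + 52² = 49 + 2704 ✓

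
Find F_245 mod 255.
200

Matrix identity: Q^n = [[F_(n+1), F_n], [F_n, F_(n-1)]] with Q = [[1,1],[1,0]].
n = 245 = 11110101₂. Square-and-multiply, entries mod 255:
Q^1 = [[1,1],[1,0]]
Q^3 = (Q^1)²·Q = [[3,2],[2,1]]
Q^7 = (Q^3)²·Q = [[21,13],[13,8]]
Q^15 = (Q^7)²·Q = [[222,100],[100,122]]
Q^30 = (Q^15)² = [[124,230],[230,149]]
Q^61 = (Q^30)²·Q = [[251,191],[191,60]]
Q^122 = (Q^61)² = [[32,241],[241,46]]
Q^245 = (Q^122)²·Q = [[128,200],[200,183]]
F_245 mod 255 = Q^245[0][1] = 200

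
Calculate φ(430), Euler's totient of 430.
168

430 = 2 × 5 × 43
φ(n) = n × ∏(1 - 1/p) for each prime p dividing n
φ(430) = 430 × (1 - 1/2) × (1 - 1/5) × (1 - 1/43) = 168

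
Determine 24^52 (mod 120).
96

Repeated squaring. Binary of 52 = 110100.
24^1 ≡ 24 (mod 120); 24^2 ≡ 96 (mod 120); 24^4 ≡ 96 (mod 120); 24^8 ≡ 96 (mod 120); 24^16 ≡ 96 (mod 120); 24^32 ≡ 96 (mod 120)
24^52 = 24^4 × 24^16 × 24^32 ≡ 96 (mod 120)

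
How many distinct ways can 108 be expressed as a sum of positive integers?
483502844

p(n) counts ways to write n as a sum of positive integers (order ignored).
Euler's pentagonal recurrence: p(k) = p(k-1) + p(k-2) - p(k-5) - p(k-7) + p(k-12) + p(k-15) - ... (offsets j(3j∓1)/2, signs ++--, p(0)=1, p(<0)=0).
DP table for k = 0..107: p(0)=1, p(1)=1, p(2)=2, p(3)=3, p(4)=5, p(5)=7, p(6)=11, p(7)=15, p(8)=22, p(9)=30, p(10)=42, p(11)=56, p(12)=77, p(13)=101, p(14)=135, p(15)=176, p(16)=231, p(17)=297, p(18)=385, p(19)=490, p(20)=627, p(21)=792, p(22)=1002, p(23)=1255, p(24)=1575, p(25)=1958, p(26)=2436, p(27)=3010, p(28)=3718, p(29)=4565, p(30)=5604, p(31)=6842, p(32)=8349, p(33)=10143, p(34)=12310, p(35)=14883, p(36)=17977, p(37)=21637, p(38)=26015, p(39)=31185, p(40)=37338, p(41)=44583, p(42)=53174, p(43)=63261, p(44)=75175, p(45)=89134, p(46)=105558, p(47)=124754, p(48)=147273, p(49)=173525, p(50)=204226, p(51)=239943, p(52)=281589, p(53)=329931, p(54)=386155, p(55)=451276, p(56)=526823, p(57)=614154, p(58)=715220, p(59)=831820, p(60)=966467, p(61)=1121505, p(62)=1300156, p(63)=1505499, p(64)=1741630, p(65)=2012558, p(66)=2323520, p(67)=2679689, p(68)=3087735, p(69)=3554345, p(70)=4087968, p(71)=4697205, p(72)=5392783, p(73)=6185689, p(74)=7089500, p(75)=8118264, p(76)=9289091, p(77)=10619863, p(78)=12132164, p(79)=13848650, p(80)=15796476, p(81)=18004327, p(82)=20506255, p(83)=23338469, p(84)=26543660, p(85)=30167357, p(86)=34262962, p(87)=38887673, p(88)=44108109, p(89)=49995925, p(90)=56634173, p(91)=64112359, p(92)=72533807, p(93)=82010177, p(94)=92669720, p(95)=104651419, p(96)=118114304, p(97)=133230930, p(98)=150198136, p(99)=169229875, p(100)=190569292, p(101)=214481126, p(102)=241265379, p(103)=271248950, p(104)=304801365, p(105)=342325709, p(106)=384276336, p(107)=431149389.
Final step: p(108) = p(107) + p(106) - p(103) - p(101) + p(96) + p(93) - p(86) - p(82) + p(73) + p(68) - p(57) - p(51) + p(38) + p(31) - p(16) - p(8)
= 431149389 + 384276336 - 271248950 - 214481126 + 118114304 + 82010177 - 34262962 - 20506255 + 6185689 + 3087735 - 614154 - 239943 + 26015 + 6842 - 231 - 22
= 483502844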